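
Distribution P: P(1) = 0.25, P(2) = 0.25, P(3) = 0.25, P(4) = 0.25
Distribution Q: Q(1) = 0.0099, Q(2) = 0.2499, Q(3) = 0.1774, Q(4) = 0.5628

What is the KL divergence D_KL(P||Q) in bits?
0.9958 bits

D_KL(P||Q) = Σ P(x) log₂(P(x)/Q(x))

Computing term by term:
  P(1)·log₂(P(1)/Q(1)) = 0.25·log₂(0.25/0.0099) = 1.16459
  P(2)·log₂(P(2)/Q(2)) = 0.25·log₂(0.25/0.2499) = 0.00014
  P(3)·log₂(P(3)/Q(3)) = 0.25·log₂(0.25/0.1774) = 0.12373
  P(4)·log₂(P(4)/Q(4)) = 0.25·log₂(0.25/0.5628) = -0.29267

D_KL(P||Q) = 1.16459 + 0.00014 + 0.12373 - 0.29267 = 0.99579 ≈ 0.9958 bits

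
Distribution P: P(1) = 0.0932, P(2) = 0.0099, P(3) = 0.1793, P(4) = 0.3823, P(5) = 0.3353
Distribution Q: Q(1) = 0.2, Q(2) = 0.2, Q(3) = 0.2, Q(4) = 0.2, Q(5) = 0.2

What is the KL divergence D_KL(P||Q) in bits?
0.4334 bits

D_KL(P||Q) = Σ P(x) log₂(P(x)/Q(x))

Computing term by term:
  P(1)·log₂(P(1)/Q(1)) = 0.0932·log₂(0.0932/0.2) = -0.10267
  P(2)·log₂(P(2)/Q(2)) = 0.0099·log₂(0.0099/0.2) = -0.04293
  P(3)·log₂(P(3)/Q(3)) = 0.1793·log₂(0.1793/0.2) = -0.02826
  P(4)·log₂(P(4)/Q(4)) = 0.3823·log₂(0.3823/0.2) = 0.35734
  P(5)·log₂(P(5)/Q(5)) = 0.3353·log₂(0.3353/0.2) = 0.24995

D_KL(P||Q) = -0.10267 - 0.04293 - 0.02826 + 0.35734 + 0.24995 = 0.43343 ≈ 0.4334 bits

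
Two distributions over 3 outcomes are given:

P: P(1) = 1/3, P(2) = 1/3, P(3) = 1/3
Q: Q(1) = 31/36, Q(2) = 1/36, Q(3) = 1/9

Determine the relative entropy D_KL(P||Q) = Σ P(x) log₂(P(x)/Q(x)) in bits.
1.2669 bits

D_KL(P||Q) = Σ P(x) log₂(P(x)/Q(x))

Computing term by term:
  P(1)·log₂(P(1)/Q(1)) = (1/3)·log₂((1/3)/(31/36)) = -0.45641
  P(2)·log₂(P(2)/Q(2)) = (1/3)·log₂((1/3)/(1/36)) = 1.19499
  P(3)·log₂(P(3)/Q(3)) = (1/3)·log₂((1/3)/(1/9)) = 0.52832

D_KL(P||Q) = -0.45641 + 1.19499 + 0.52832 = 1.26690 ≈ 1.2669 bits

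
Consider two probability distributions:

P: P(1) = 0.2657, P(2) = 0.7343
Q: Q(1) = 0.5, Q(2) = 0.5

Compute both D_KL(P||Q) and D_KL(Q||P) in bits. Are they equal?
D_KL(P||Q) = 0.1648 bits, D_KL(Q||P) = 0.1788 bits. No, they are not equal.

D_KL(P||Q) = Σ P(x) log₂(P(x)/Q(x))

Computing term by term:
  P(1)·log₂(P(1)/Q(1)) = 0.2657·log₂(0.2657/0.5) = -0.24235
  P(2)·log₂(P(2)/Q(2)) = 0.7343·log₂(0.7343/0.5) = 0.40713

D_KL(P||Q) = -0.24235 + 0.40713 = 0.16478 ≈ 0.1648 bits

D_KL(Q||P) = Σ Q(x) log₂(Q(x)/P(x))

Computing term by term:
  Q(1)·log₂(Q(1)/P(1)) = 0.5·log₂(0.5/0.2657) = 0.45606
  Q(2)·log₂(Q(2)/P(2)) = 0.5·log₂(0.5/0.7343) = -0.27722

D_KL(Q||P) = 0.45606 - 0.27722 = 0.17884 ≈ 0.1788 bits

These are NOT equal (difference: 0.0140 bits). KL divergence is asymmetric: D_KL(P||Q) ≠ D_KL(Q||P) in general.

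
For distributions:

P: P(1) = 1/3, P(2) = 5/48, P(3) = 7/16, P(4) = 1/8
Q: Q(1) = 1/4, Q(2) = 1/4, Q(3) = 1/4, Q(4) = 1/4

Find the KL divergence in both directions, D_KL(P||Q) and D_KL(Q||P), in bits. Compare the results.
D_KL(P||Q) = 0.2350 bits, D_KL(Q||P) = 0.2602 bits. D_KL(Q||P) is larger than D_KL(P||Q) by 0.0252 bits; the two directions differ.

D_KL(P||Q) = Σ P(x) log₂(P(x)/Q(x))

Computing term by term:
  P(1)·log₂(P(1)/Q(1)) = (1/3)·log₂((1/3)/(1/4)) = 0.13835
  P(2)·log₂(P(2)/Q(2)) = (5/48)·log₂((5/48)/(1/4)) = -0.13157
  P(3)·log₂(P(3)/Q(3)) = (7/16)·log₂((7/16)/(1/4)) = 0.35322
  P(4)·log₂(P(4)/Q(4)) = (1/8)·log₂((1/8)/(1/4)) = -0.12500

D_KL(P||Q) = 0.13835 - 0.13157 + 0.35322 - 0.12500 = 0.23500 ≈ 0.2350 bits

D_KL(Q||P) = Σ Q(x) log₂(Q(x)/P(x))

Computing term by term:
  Q(1)·log₂(Q(1)/P(1)) = (1/4)·log₂((1/4)/(1/3)) = -0.10376
  Q(2)·log₂(Q(2)/P(2)) = (1/4)·log₂((1/4)/(5/48)) = 0.31576
  Q(3)·log₂(Q(3)/P(3)) = (1/4)·log₂((1/4)/(7/16)) = -0.20184
  Q(4)·log₂(Q(4)/P(4)) = (1/4)·log₂((1/4)/(1/8)) = 0.25000

D_KL(Q||P) = -0.10376 + 0.31576 - 0.20184 + 0.25000 = 0.26016 ≈ 0.2602 bits

These are NOT equal (difference: 0.0252 bits). KL divergence is asymmetric: D_KL(P||Q) ≠ D_KL(Q||P) in general.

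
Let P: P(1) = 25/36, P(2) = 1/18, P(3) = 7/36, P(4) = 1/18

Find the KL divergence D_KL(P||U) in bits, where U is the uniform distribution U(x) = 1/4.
0.7120 bits

U(i) = 1/4 for all i

D_KL(P||U) = Σ P(x) log₂(P(x) / (1/4))
           = Σ P(x) log₂(P(x)) + log₂(4)
           = log₂(4) - H(P)

H(P) = -Σ P(x) log₂(P(x)):
  -P(1)·log₂(P(1)) = -(25/36)·log₂(25/36) = 0.36533
  -P(2)·log₂(P(2)) = -(1/18)·log₂(1/18) = 0.23166
  -P(3)·log₂(P(3)) = -(7/36)·log₂(7/36) = 0.45939
  -P(4)·log₂(P(4)) = -(1/18)·log₂(1/18) = 0.23166
H(P) = 0.36533 + 0.23166 + 0.45939 + 0.23166 = 1.28804 bits

log₂(4) = 2.00000 bits

D_KL(P||U) = 2.00000 - 1.28804 = 0.71196 ≈ 0.7120 bits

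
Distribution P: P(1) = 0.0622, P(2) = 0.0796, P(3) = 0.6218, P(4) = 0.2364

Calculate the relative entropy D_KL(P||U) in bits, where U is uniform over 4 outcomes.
0.5420 bits

U(i) = 1/4 for all i

D_KL(P||U) = Σ P(x) log₂(P(x) / (1/4))
           = Σ P(x) log₂(P(x)) + log₂(4)
           = log₂(4) - H(P)

H(P) = -Σ P(x) log₂(P(x)):
  -P(1)·log₂(P(1)) = -(0.0622)·log₂(0.0622) = 0.24923
  -P(2)·log₂(P(2)) = -(0.0796)·log₂(0.0796) = 0.29063
  -P(3)·log₂(P(3)) = -(0.6218)·log₂(0.6218) = 0.42623
  -P(4)·log₂(P(4)) = -(0.2364)·log₂(0.2364) = 0.49188
H(P) = 0.24923 + 0.29063 + 0.42623 + 0.49188 = 1.45797 bits

log₂(4) = 2.00000 bits

D_KL(P||U) = 2.00000 - 1.45797 = 0.54203 ≈ 0.5420 bits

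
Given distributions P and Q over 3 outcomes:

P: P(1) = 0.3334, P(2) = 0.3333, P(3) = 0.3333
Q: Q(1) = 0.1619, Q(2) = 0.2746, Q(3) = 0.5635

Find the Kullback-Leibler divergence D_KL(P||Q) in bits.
0.1881 bits

D_KL(P||Q) = Σ P(x) log₂(P(x)/Q(x))

Computing term by term:
  P(1)·log₂(P(1)/Q(1)) = 0.3334·log₂(0.3334/0.1619) = 0.34745
  P(2)·log₂(P(2)/Q(2)) = 0.3333·log₂(0.3333/0.2746) = 0.09315
  P(3)·log₂(P(3)/Q(3)) = 0.3333·log₂(0.3333/0.5635) = -0.25251

D_KL(P||Q) = 0.34745 + 0.09315 - 0.25251 = 0.18809 ≈ 0.1881 bits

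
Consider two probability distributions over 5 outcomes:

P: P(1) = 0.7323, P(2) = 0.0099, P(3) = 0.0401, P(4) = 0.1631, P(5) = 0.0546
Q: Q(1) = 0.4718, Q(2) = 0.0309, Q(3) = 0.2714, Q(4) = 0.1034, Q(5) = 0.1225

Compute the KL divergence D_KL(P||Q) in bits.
0.3812 bits

D_KL(P||Q) = Σ P(x) log₂(P(x)/Q(x))

Computing term by term:
  P(1)·log₂(P(1)/Q(1)) = 0.7323·log₂(0.7323/0.4718) = 0.46447
  P(2)·log₂(P(2)/Q(2)) = 0.0099·log₂(0.0099/0.0309) = -0.01626
  P(3)·log₂(P(3)/Q(3)) = 0.0401·log₂(0.0401/0.2714) = -0.11063
  P(4)·log₂(P(4)/Q(4)) = 0.1631·log₂(0.1631/0.1034) = 0.10724
  P(5)·log₂(P(5)/Q(5)) = 0.0546·log₂(0.0546/0.1225) = -0.06365

D_KL(P||Q) = 0.46447 - 0.01626 - 0.11063 + 0.10724 - 0.06365 = 0.38117 ≈ 0.3812 bits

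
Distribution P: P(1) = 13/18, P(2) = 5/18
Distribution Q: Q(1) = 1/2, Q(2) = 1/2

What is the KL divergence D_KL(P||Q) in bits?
0.1476 bits

D_KL(P||Q) = Σ P(x) log₂(P(x)/Q(x))

Computing term by term:
  P(1)·log₂(P(1)/Q(1)) = (13/18)·log₂((13/18)/(1/2)) = 0.38315
  P(2)·log₂(P(2)/Q(2)) = (5/18)·log₂((5/18)/(1/2)) = -0.23555

D_KL(P||Q) = 0.38315 - 0.23555 = 0.14760 ≈ 0.1476 bits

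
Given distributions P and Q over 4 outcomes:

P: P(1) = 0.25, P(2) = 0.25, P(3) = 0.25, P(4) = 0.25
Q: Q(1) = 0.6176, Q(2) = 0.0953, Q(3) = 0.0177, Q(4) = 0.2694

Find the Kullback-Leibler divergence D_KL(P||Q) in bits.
0.9497 bits

D_KL(P||Q) = Σ P(x) log₂(P(x)/Q(x))

Computing term by term:
  P(1)·log₂(P(1)/Q(1)) = 0.25·log₂(0.25/0.6176) = -0.32619
  P(2)·log₂(P(2)/Q(2)) = 0.25·log₂(0.25/0.0953) = 0.34784
  P(3)·log₂(P(3)/Q(3)) = 0.25·log₂(0.25/0.0177) = 0.95503
  P(4)·log₂(P(4)/Q(4)) = 0.25·log₂(0.25/0.2694) = -0.02696

D_KL(P||Q) = -0.32619 + 0.34784 + 0.95503 - 0.02696 = 0.94972 ≈ 0.9497 bits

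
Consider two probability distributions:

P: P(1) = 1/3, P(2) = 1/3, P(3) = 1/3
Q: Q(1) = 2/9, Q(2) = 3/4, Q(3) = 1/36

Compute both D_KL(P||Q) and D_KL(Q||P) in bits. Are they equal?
D_KL(P||Q) = 1.0000 bits, D_KL(Q||P) = 0.6479 bits. No, they are not equal.

D_KL(P||Q) = Σ P(x) log₂(P(x)/Q(x))

Computing term by term:
  P(1)·log₂(P(1)/Q(1)) = (1/3)·log₂((1/3)/(2/9)) = 0.19499
  P(2)·log₂(P(2)/Q(2)) = (1/3)·log₂((1/3)/(3/4)) = -0.38998
  P(3)·log₂(P(3)/Q(3)) = (1/3)·log₂((1/3)/(1/36)) = 1.19499

D_KL(P||Q) = 0.19499 - 0.38998 + 1.19499 = 1.00000 ≈ 1.0000 bits

D_KL(Q||P) = Σ Q(x) log₂(Q(x)/P(x))

Computing term by term:
  Q(1)·log₂(Q(1)/P(1)) = (2/9)·log₂((2/9)/(1/3)) = -0.12999
  Q(2)·log₂(Q(2)/P(2)) = (3/4)·log₂((3/4)/(1/3)) = 0.87744
  Q(3)·log₂(Q(3)/P(3)) = (1/36)·log₂((1/36)/(1/3)) = -0.09958

D_KL(Q||P) = -0.12999 + 0.87744 - 0.09958 = 0.64787 ≈ 0.6479 bits

These are NOT equal (difference: 0.3521 bits). KL divergence is asymmetric: D_KL(P||Q) ≠ D_KL(Q||P) in general.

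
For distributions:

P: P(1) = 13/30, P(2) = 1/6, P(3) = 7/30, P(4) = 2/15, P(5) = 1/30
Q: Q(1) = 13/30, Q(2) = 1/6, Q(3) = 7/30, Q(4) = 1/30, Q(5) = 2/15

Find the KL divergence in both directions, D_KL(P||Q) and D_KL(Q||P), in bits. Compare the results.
D_KL(P||Q) = 0.2000 bits, D_KL(Q||P) = 0.2000 bits. The two directions give exactly the same value for this pair.

D_KL(P||Q) = Σ P(x) log₂(P(x)/Q(x))

Computing term by term:
  P(1)·log₂(P(1)/Q(1)) = (13/30)·log₂((13/30)/(13/30)) = 0.00000
  P(2)·log₂(P(2)/Q(2)) = (1/6)·log₂((1/6)/(1/6)) = 0.00000
  P(3)·log₂(P(3)/Q(3)) = (7/30)·log₂((7/30)/(7/30)) = 0.00000
  P(4)·log₂(P(4)/Q(4)) = (2/15)·log₂((2/15)/(1/30)) = 0.26667
  P(5)·log₂(P(5)/Q(5)) = (1/30)·log₂((1/30)/(2/15)) = -0.06667

D_KL(P||Q) = 0.00000 + 0.00000 + 0.00000 + 0.26667 - 0.06667 = 0.20000 ≈ 0.2000 bits

D_KL(Q||P) = Σ Q(x) log₂(Q(x)/P(x))

Computing term by term:
  Q(1)·log₂(Q(1)/P(1)) = (13/30)·log₂((13/30)/(13/30)) = 0.00000
  Q(2)·log₂(Q(2)/P(2)) = (1/6)·log₂((1/6)/(1/6)) = 0.00000
  Q(3)·log₂(Q(3)/P(3)) = (7/30)·log₂((7/30)/(7/30)) = 0.00000
  Q(4)·log₂(Q(4)/P(4)) = (1/30)·log₂((1/30)/(2/15)) = -0.06667
  Q(5)·log₂(Q(5)/P(5)) = (2/15)·log₂((2/15)/(1/30)) = 0.26667

D_KL(Q||P) = 0.00000 + 0.00000 + 0.00000 - 0.06667 + 0.26667 = 0.20000 ≈ 0.2000 bits

These ARE equal here. Q is P with outcomes relabeled (Q(4) = P(5), Q(5) = P(4)) by a relabeling that is its own inverse, so the two sums contain exactly the same terms in a different order. This is a special case — KL divergence is not symmetric in general: D_KL(P||Q) ≠ D_KL(Q||P) for most P, Q.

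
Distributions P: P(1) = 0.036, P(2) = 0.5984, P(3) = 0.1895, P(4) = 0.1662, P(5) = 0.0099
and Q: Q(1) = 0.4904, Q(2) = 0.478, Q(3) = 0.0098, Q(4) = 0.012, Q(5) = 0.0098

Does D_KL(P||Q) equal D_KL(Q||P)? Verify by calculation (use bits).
D_KL(P||Q) = 1.4984 bits, D_KL(Q||P) = 1.6053 bits. No — D_KL(P||Q) ≠ D_KL(Q||P) for this pair.

D_KL(P||Q) = Σ P(x) log₂(P(x)/Q(x))

Computing term by term:
  P(1)·log₂(P(1)/Q(1)) = 0.036·log₂(0.036/0.4904) = -0.13564
  P(2)·log₂(P(2)/Q(2)) = 0.5984·log₂(0.5984/0.478) = 0.19394
  P(3)·log₂(P(3)/Q(3)) = 0.1895·log₂(0.1895/0.0098) = 0.80979
  P(4)·log₂(P(4)/Q(4)) = 0.1662·log₂(0.1662/0.012) = 0.63020
  P(5)·log₂(P(5)/Q(5)) = 0.0099·log₂(0.0099/0.0098) = 0.00015

D_KL(P||Q) = -0.13564 + 0.19394 + 0.80979 + 0.63020 + 0.00015 = 1.49844 ≈ 1.4984 bits

D_KL(Q||P) = Σ Q(x) log₂(Q(x)/P(x))

Computing term by term:
  Q(1)·log₂(Q(1)/P(1)) = 0.4904·log₂(0.4904/0.036) = 1.84777
  Q(2)·log₂(Q(2)/P(2)) = 0.478·log₂(0.478/0.5984) = -0.15492
  Q(3)·log₂(Q(3)/P(3)) = 0.0098·log₂(0.0098/0.1895) = -0.04188
  Q(4)·log₂(Q(4)/P(4)) = 0.012·log₂(0.012/0.1662) = -0.04550
  Q(5)·log₂(Q(5)/P(5)) = 0.0098·log₂(0.0098/0.0099) = -0.00014

D_KL(Q||P) = 1.84777 - 0.15492 - 0.04188 - 0.04550 - 0.00014 = 1.60533 ≈ 1.6053 bits

These are NOT equal (difference: 0.1069 bits). KL divergence is asymmetric: D_KL(P||Q) ≠ D_KL(Q||P) in general.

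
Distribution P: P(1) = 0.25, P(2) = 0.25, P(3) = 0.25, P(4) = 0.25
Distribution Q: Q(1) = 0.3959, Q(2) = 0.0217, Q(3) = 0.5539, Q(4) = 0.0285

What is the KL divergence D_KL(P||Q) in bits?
1.2120 bits

D_KL(P||Q) = Σ P(x) log₂(P(x)/Q(x))

Computing term by term:
  P(1)·log₂(P(1)/Q(1)) = 0.25·log₂(0.25/0.3959) = -0.16580
  P(2)·log₂(P(2)/Q(2)) = 0.25·log₂(0.25/0.0217) = 0.88154
  P(3)·log₂(P(3)/Q(3)) = 0.25·log₂(0.25/0.5539) = -0.28692
  P(4)·log₂(P(4)/Q(4)) = 0.25·log₂(0.25/0.0285) = 0.78322

D_KL(P||Q) = -0.16580 + 0.88154 - 0.28692 + 0.78322 = 1.21204 ≈ 1.2120 bits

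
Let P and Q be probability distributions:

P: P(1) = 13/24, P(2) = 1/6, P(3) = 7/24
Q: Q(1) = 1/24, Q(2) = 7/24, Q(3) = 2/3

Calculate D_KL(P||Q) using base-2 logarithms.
1.5220 bits

D_KL(P||Q) = Σ P(x) log₂(P(x)/Q(x))

Computing term by term:
  P(1)·log₂(P(1)/Q(1)) = (13/24)·log₂((13/24)/(1/24)) = 2.00440
  P(2)·log₂(P(2)/Q(2)) = (1/6)·log₂((1/6)/(7/24)) = -0.13456
  P(3)·log₂(P(3)/Q(3)) = (7/24)·log₂((7/24)/(2/3)) = -0.34785

D_KL(P||Q) = 2.00440 - 0.13456 - 0.34785 = 1.52199 ≈ 1.5220 bits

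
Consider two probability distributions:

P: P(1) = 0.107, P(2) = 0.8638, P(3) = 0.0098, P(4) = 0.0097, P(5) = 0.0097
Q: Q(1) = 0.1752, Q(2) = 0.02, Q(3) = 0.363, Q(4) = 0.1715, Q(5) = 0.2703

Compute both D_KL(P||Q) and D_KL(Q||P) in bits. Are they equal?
D_KL(P||Q) = 4.4788 bits, D_KL(Q||P) = 3.9159 bits. No, they are not equal.

D_KL(P||Q) = Σ P(x) log₂(P(x)/Q(x))

Computing term by term:
  P(1)·log₂(P(1)/Q(1)) = 0.107·log₂(0.107/0.1752) = -0.07612
  P(2)·log₂(P(2)/Q(2)) = 0.8638·log₂(0.8638/0.02) = 4.69270
  P(3)·log₂(P(3)/Q(3)) = 0.0098·log₂(0.0098/0.363) = -0.05107
  P(4)·log₂(P(4)/Q(4)) = 0.0097·log₂(0.0097/0.1715) = -0.04020
  P(5)·log₂(P(5)/Q(5)) = 0.0097·log₂(0.0097/0.2703) = -0.04656

D_KL(P||Q) = -0.07612 + 4.69270 - 0.05107 - 0.04020 - 0.04656 = 4.47875 ≈ 4.4788 bits

D_KL(Q||P) = Σ Q(x) log₂(Q(x)/P(x))

Computing term by term:
  Q(1)·log₂(Q(1)/P(1)) = 0.1752·log₂(0.1752/0.107) = 0.12464
  Q(2)·log₂(Q(2)/P(2)) = 0.02·log₂(0.02/0.8638) = -0.10865
  Q(3)·log₂(Q(3)/P(3)) = 0.363·log₂(0.363/0.0098) = 1.89161
  Q(4)·log₂(Q(4)/P(4)) = 0.1715·log₂(0.1715/0.0097) = 0.71071
  Q(5)·log₂(Q(5)/P(5)) = 0.2703·log₂(0.2703/0.0097) = 1.29756

D_KL(Q||P) = 0.12464 - 0.10865 + 1.89161 + 0.71071 + 1.29756 = 3.91587 ≈ 3.9159 bits

These are NOT equal (difference: 0.5629 bits). KL divergence is asymmetric: D_KL(P||Q) ≠ D_KL(Q||P) in general.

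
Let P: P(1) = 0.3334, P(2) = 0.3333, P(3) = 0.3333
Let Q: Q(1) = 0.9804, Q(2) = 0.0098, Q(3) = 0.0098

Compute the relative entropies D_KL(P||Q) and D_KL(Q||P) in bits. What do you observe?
D_KL(P||Q) = 2.8728 bits, D_KL(Q||P) = 1.4259 bits. The two directions give different values (D_KL(P||Q) exceeds D_KL(Q||P) by 1.4469 bits): KL divergence is asymmetric.

D_KL(P||Q) = Σ P(x) log₂(P(x)/Q(x))

Computing term by term:
  P(1)·log₂(P(1)/Q(1)) = 0.3334·log₂(0.3334/0.9804) = -0.51881
  P(2)·log₂(P(2)/Q(2)) = 0.3333·log₂(0.3333/0.0098) = 1.69580
  P(3)·log₂(P(3)/Q(3)) = 0.3333·log₂(0.3333/0.0098) = 1.69580

D_KL(P||Q) = -0.51881 + 1.69580 + 1.69580 = 2.87279 ≈ 2.8728 bits

D_KL(Q||P) = Σ Q(x) log₂(Q(x)/P(x))

Computing term by term:
  Q(1)·log₂(Q(1)/P(1)) = 0.9804·log₂(0.9804/0.3334) = 1.52562
  Q(2)·log₂(Q(2)/P(2)) = 0.0098·log₂(0.0098/0.3333) = -0.04986
  Q(3)·log₂(Q(3)/P(3)) = 0.0098·log₂(0.0098/0.3333) = -0.04986

D_KL(Q||P) = 1.52562 - 0.04986 - 0.04986 = 1.42590 ≈ 1.4259 bits

These are NOT equal (difference: 1.4469 bits). KL divergence is asymmetric: D_KL(P||Q) ≠ D_KL(Q||P) in general.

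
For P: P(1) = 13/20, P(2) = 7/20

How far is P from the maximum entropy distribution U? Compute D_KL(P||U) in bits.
0.0659 bits

U(i) = 1/2 for all i

D_KL(P||U) = Σ P(x) log₂(P(x) / (1/2))
           = Σ P(x) log₂(P(x)) + log₂(2)
           = log₂(2) - H(P)

H(P) = -Σ P(x) log₂(P(x)):
  -P(1)·log₂(P(1)) = -(13/20)·log₂(13/20) = 0.40397
  -P(2)·log₂(P(2)) = -(7/20)·log₂(7/20) = 0.53010
H(P) = 0.40397 + 0.53010 = 0.93407 bits

log₂(2) = 1.00000 bits

D_KL(P||U) = 1.00000 - 0.93407 = 0.06593 ≈ 0.0659 bits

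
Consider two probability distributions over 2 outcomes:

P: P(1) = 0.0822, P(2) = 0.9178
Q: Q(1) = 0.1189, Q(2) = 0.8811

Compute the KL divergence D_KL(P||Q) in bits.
0.0103 bits

D_KL(P||Q) = Σ P(x) log₂(P(x)/Q(x))

Computing term by term:
  P(1)·log₂(P(1)/Q(1)) = 0.0822·log₂(0.0822/0.1189) = -0.04377
  P(2)·log₂(P(2)/Q(2)) = 0.9178·log₂(0.9178/0.8811) = 0.05403

D_KL(P||Q) = -0.04377 + 0.05403 = 0.01026 ≈ 0.0103 bits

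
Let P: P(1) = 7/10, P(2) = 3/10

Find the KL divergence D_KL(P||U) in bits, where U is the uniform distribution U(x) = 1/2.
0.1187 bits

U(i) = 1/2 for all i

D_KL(P||U) = Σ P(x) log₂(P(x) / (1/2))
           = Σ P(x) log₂(P(x)) + log₂(2)
           = log₂(2) - H(P)

H(P) = -Σ P(x) log₂(P(x)):
  -P(1)·log₂(P(1)) = -(7/10)·log₂(7/10) = 0.36020
  -P(2)·log₂(P(2)) = -(3/10)·log₂(3/10) = 0.52109
H(P) = 0.36020 + 0.52109 = 0.88129 bits

log₂(2) = 1.00000 bits

D_KL(P||U) = 1.00000 - 0.88129 = 0.11871 ≈ 0.1187 bits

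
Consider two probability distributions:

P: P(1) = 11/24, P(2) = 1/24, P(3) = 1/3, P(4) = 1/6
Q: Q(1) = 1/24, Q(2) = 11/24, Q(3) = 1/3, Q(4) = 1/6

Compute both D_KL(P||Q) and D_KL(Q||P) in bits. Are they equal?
D_KL(P||Q) = 1.4414 bits, D_KL(Q||P) = 1.4414 bits. Yes, in this case they are equal (although KL divergence is not symmetric in general).

D_KL(P||Q) = Σ P(x) log₂(P(x)/Q(x))

Computing term by term:
  P(1)·log₂(P(1)/Q(1)) = (11/24)·log₂((11/24)/(1/24)) = 1.58557
  P(2)·log₂(P(2)/Q(2)) = (1/24)·log₂((1/24)/(11/24)) = -0.14414
  P(3)·log₂(P(3)/Q(3)) = (1/3)·log₂((1/3)/(1/3)) = 0.00000
  P(4)·log₂(P(4)/Q(4)) = (1/6)·log₂((1/6)/(1/6)) = 0.00000

D_KL(P||Q) = 1.58557 - 0.14414 + 0.00000 + 0.00000 = 1.44143 ≈ 1.4414 bits

D_KL(Q||P) = Σ Q(x) log₂(Q(x)/P(x))

Computing term by term:
  Q(1)·log₂(Q(1)/P(1)) = (1/24)·log₂((1/24)/(11/24)) = -0.14414
  Q(2)·log₂(Q(2)/P(2)) = (11/24)·log₂((11/24)/(1/24)) = 1.58557
  Q(3)·log₂(Q(3)/P(3)) = (1/3)·log₂((1/3)/(1/3)) = 0.00000
  Q(4)·log₂(Q(4)/P(4)) = (1/6)·log₂((1/6)/(1/6)) = 0.00000

D_KL(Q||P) = -0.14414 + 1.58557 + 0.00000 + 0.00000 = 1.44143 ≈ 1.4414 bits

These ARE equal here. Q is P with outcomes relabeled (Q(1) = P(2), Q(2) = P(1)) by a relabeling that is its own inverse, so the two sums contain exactly the same terms in a different order. This is a special case — KL divergence is not symmetric in general: D_KL(P||Q) ≠ D_KL(Q||P) for most P, Q.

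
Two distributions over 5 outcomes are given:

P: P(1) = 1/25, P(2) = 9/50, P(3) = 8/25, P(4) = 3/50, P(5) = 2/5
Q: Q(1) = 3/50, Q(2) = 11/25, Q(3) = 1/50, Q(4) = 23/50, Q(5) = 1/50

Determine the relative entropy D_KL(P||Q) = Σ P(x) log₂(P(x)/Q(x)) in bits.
2.5769 bits

D_KL(P||Q) = Σ P(x) log₂(P(x)/Q(x))

Computing term by term:
  P(1)·log₂(P(1)/Q(1)) = (1/25)·log₂((1/25)/(3/50)) = -0.02340
  P(2)·log₂(P(2)/Q(2)) = (9/50)·log₂((9/50)/(11/25)) = -0.23211
  P(3)·log₂(P(3)/Q(3)) = (8/25)·log₂((8/25)/(1/50)) = 1.28000
  P(4)·log₂(P(4)/Q(4)) = (3/50)·log₂((3/50)/(23/50)) = -0.17632
  P(5)·log₂(P(5)/Q(5)) = (2/5)·log₂((2/5)/(1/50)) = 1.72877

D_KL(P||Q) = -0.02340 - 0.23211 + 1.28000 - 0.17632 + 1.72877 = 2.57694 ≈ 2.5769 bits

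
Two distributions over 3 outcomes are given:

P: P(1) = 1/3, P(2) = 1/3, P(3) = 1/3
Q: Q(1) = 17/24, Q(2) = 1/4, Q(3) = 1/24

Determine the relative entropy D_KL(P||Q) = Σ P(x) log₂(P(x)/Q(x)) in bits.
0.7759 bits

D_KL(P||Q) = Σ P(x) log₂(P(x)/Q(x))

Computing term by term:
  P(1)·log₂(P(1)/Q(1)) = (1/3)·log₂((1/3)/(17/24)) = -0.36249
  P(2)·log₂(P(2)/Q(2)) = (1/3)·log₂((1/3)/(1/4)) = 0.13835
  P(3)·log₂(P(3)/Q(3)) = (1/3)·log₂((1/3)/(1/24)) = 1.00000

D_KL(P||Q) = -0.36249 + 0.13835 + 1.00000 = 0.77586 ≈ 0.7759 bits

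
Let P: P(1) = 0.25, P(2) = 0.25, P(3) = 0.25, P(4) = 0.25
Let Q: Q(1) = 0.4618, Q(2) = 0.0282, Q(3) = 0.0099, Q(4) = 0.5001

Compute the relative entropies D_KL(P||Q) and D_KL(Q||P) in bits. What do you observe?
D_KL(P||Q) = 1.4802 bits, D_KL(Q||P) = 0.7742 bits. The two directions give different values (D_KL(P||Q) exceeds D_KL(Q||P) by 0.7060 bits): KL divergence is asymmetric.

D_KL(P||Q) = Σ P(x) log₂(P(x)/Q(x))

Computing term by term:
  P(1)·log₂(P(1)/Q(1)) = 0.25·log₂(0.25/0.4618) = -0.22134
  P(2)·log₂(P(2)/Q(2)) = 0.25·log₂(0.25/0.0282) = 0.78704
  P(3)·log₂(P(3)/Q(3)) = 0.25·log₂(0.25/0.0099) = 1.16459
  P(4)·log₂(P(4)/Q(4)) = 0.25·log₂(0.25/0.5001) = -0.25007

D_KL(P||Q) = -0.22134 + 0.78704 + 1.16459 - 0.25007 = 1.48022 ≈ 1.4802 bits

D_KL(Q||P) = Σ Q(x) log₂(Q(x)/P(x))

Computing term by term:
  Q(1)·log₂(Q(1)/P(1)) = 0.4618·log₂(0.4618/0.25) = 0.40885
  Q(2)·log₂(Q(2)/P(2)) = 0.0282·log₂(0.0282/0.25) = -0.08878
  Q(3)·log₂(Q(3)/P(3)) = 0.0099·log₂(0.0099/0.25) = -0.04612
  Q(4)·log₂(Q(4)/P(4)) = 0.5001·log₂(0.5001/0.25) = 0.50024

D_KL(Q||P) = 0.40885 - 0.08878 - 0.04612 + 0.50024 = 0.77419 ≈ 0.7742 bits

These are NOT equal (difference: 0.7060 bits). KL divergence is asymmetric: D_KL(P||Q) ≠ D_KL(Q||P) in general.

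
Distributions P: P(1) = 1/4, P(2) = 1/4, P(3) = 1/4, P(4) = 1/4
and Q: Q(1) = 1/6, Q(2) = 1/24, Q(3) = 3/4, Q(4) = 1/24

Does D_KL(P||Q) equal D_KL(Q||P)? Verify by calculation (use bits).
D_KL(P||Q) = 1.0425 bits, D_KL(Q||P) = 0.8758 bits. No — D_KL(P||Q) ≠ D_KL(Q||P) for this pair.

D_KL(P||Q) = Σ P(x) log₂(P(x)/Q(x))

Computing term by term:
  P(1)·log₂(P(1)/Q(1)) = (1/4)·log₂((1/4)/(1/6)) = 0.14624
  P(2)·log₂(P(2)/Q(2)) = (1/4)·log₂((1/4)/(1/24)) = 0.64624
  P(3)·log₂(P(3)/Q(3)) = (1/4)·log₂((1/4)/(3/4)) = -0.39624
  P(4)·log₂(P(4)/Q(4)) = (1/4)·log₂((1/4)/(1/24)) = 0.64624

D_KL(P||Q) = 0.14624 + 0.64624 - 0.39624 + 0.64624 = 1.04248 ≈ 1.0425 bits

D_KL(Q||P) = Σ Q(x) log₂(Q(x)/P(x))

Computing term by term:
  Q(1)·log₂(Q(1)/P(1)) = (1/6)·log₂((1/6)/(1/4)) = -0.09749
  Q(2)·log₂(Q(2)/P(2)) = (1/24)·log₂((1/24)/(1/4)) = -0.10771
  Q(3)·log₂(Q(3)/P(3)) = (3/4)·log₂((3/4)/(1/4)) = 1.18872
  Q(4)·log₂(Q(4)/P(4)) = (1/24)·log₂((1/24)/(1/4)) = -0.10771

D_KL(Q||P) = -0.09749 - 0.10771 + 1.18872 - 0.10771 = 0.87581 ≈ 0.8758 bits

These are NOT equal (difference: 0.1667 bits). KL divergence is asymmetric: D_KL(P||Q) ≠ D_KL(Q||P) in general.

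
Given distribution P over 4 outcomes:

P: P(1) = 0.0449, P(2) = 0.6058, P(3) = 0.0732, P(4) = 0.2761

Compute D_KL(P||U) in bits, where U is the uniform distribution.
0.5722 bits

U(i) = 1/4 for all i

D_KL(P||U) = Σ P(x) log₂(P(x) / (1/4))
           = Σ P(x) log₂(P(x)) + log₂(4)
           = log₂(4) - H(P)

H(P) = -Σ P(x) log₂(P(x)):
  -P(1)·log₂(P(1)) = -(0.0449)·log₂(0.0449) = 0.20102
  -P(2)·log₂(P(2)) = -(0.6058)·log₂(0.6058) = 0.43805
  -P(3)·log₂(P(3)) = -(0.0732)·log₂(0.0732) = 0.27611
  -P(4)·log₂(P(4)) = -(0.2761)·log₂(0.2761) = 0.51265
H(P) = 0.20102 + 0.43805 + 0.27611 + 0.51265 = 1.42783 bits

log₂(4) = 2.00000 bits

D_KL(P||U) = 2.00000 - 1.42783 = 0.57217 ≈ 0.5722 bits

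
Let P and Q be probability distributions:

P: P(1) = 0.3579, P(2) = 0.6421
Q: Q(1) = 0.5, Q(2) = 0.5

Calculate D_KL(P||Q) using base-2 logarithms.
0.0591 bits

D_KL(P||Q) = Σ P(x) log₂(P(x)/Q(x))

Computing term by term:
  P(1)·log₂(P(1)/Q(1)) = 0.3579·log₂(0.3579/0.5) = -0.17264
  P(2)·log₂(P(2)/Q(2)) = 0.6421·log₂(0.6421/0.5) = 0.23171

D_KL(P||Q) = -0.17264 + 0.23171 = 0.05907 ≈ 0.0591 bits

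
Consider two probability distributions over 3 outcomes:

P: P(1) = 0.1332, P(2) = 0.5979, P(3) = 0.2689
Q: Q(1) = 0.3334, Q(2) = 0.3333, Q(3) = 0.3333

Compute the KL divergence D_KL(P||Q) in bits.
0.2445 bits

D_KL(P||Q) = Σ P(x) log₂(P(x)/Q(x))

Computing term by term:
  P(1)·log₂(P(1)/Q(1)) = 0.1332·log₂(0.1332/0.3334) = -0.17631
  P(2)·log₂(P(2)/Q(2)) = 0.5979·log₂(0.5979/0.3333) = 0.50408
  P(3)·log₂(P(3)/Q(3)) = 0.2689·log₂(0.2689/0.3333) = -0.08329

D_KL(P||Q) = -0.17631 + 0.50408 - 0.08329 = 0.24448 ≈ 0.2445 bits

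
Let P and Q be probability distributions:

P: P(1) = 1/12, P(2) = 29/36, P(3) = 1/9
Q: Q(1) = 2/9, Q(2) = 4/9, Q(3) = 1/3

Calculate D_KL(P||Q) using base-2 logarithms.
0.3971 bits

D_KL(P||Q) = Σ P(x) log₂(P(x)/Q(x))

Computing term by term:
  P(1)·log₂(P(1)/Q(1)) = (1/12)·log₂((1/12)/(2/9)) = -0.11792
  P(2)·log₂(P(2)/Q(2)) = (29/36)·log₂((29/36)/(4/9)) = 0.69115
  P(3)·log₂(P(3)/Q(3)) = (1/9)·log₂((1/9)/(1/3)) = -0.17611

D_KL(P||Q) = -0.11792 + 0.69115 - 0.17611 = 0.39712 ≈ 0.3971 bits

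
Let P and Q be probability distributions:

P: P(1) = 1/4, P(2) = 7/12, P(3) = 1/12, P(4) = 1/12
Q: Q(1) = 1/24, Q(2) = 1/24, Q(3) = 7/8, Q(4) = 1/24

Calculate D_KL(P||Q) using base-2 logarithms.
2.6678 bits

D_KL(P||Q) = Σ P(x) log₂(P(x)/Q(x))

Computing term by term:
  P(1)·log₂(P(1)/Q(1)) = (1/4)·log₂((1/4)/(1/24)) = 0.64624
  P(2)·log₂(P(2)/Q(2)) = (7/12)·log₂((7/12)/(1/24)) = 2.22096
  P(3)·log₂(P(3)/Q(3)) = (1/12)·log₂((1/12)/(7/8)) = -0.28269
  P(4)·log₂(P(4)/Q(4)) = (1/12)·log₂((1/12)/(1/24)) = 0.08333

D_KL(P||Q) = 0.64624 + 2.22096 - 0.28269 + 0.08333 = 2.66784 ≈ 2.6678 bits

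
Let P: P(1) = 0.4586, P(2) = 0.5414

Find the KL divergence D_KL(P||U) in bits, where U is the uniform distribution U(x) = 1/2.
0.0050 bits

U(i) = 1/2 for all i

D_KL(P||U) = Σ P(x) log₂(P(x) / (1/2))
           = Σ P(x) log₂(P(x)) + log₂(2)
           = log₂(2) - H(P)

H(P) = -Σ P(x) log₂(P(x)):
  -P(1)·log₂(P(1)) = -(0.4586)·log₂(0.4586) = 0.51578
  -P(2)·log₂(P(2)) = -(0.5414)·log₂(0.5414) = 0.47927
H(P) = 0.51578 + 0.47927 = 0.99505 bits

log₂(2) = 1.00000 bits

D_KL(P||U) = 1.00000 - 0.99505 = 0.00495 ≈ 0.0050 bits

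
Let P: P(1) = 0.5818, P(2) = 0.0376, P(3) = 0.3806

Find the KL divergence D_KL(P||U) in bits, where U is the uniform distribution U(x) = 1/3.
0.4220 bits

U(i) = 1/3 for all i

D_KL(P||U) = Σ P(x) log₂(P(x) / (1/3))
           = Σ P(x) log₂(P(x)) + log₂(3)
           = log₂(3) - H(P)

H(P) = -Σ P(x) log₂(P(x)):
  -P(1)·log₂(P(1)) = -(0.5818)·log₂(0.5818) = 0.45462
  -P(2)·log₂(P(2)) = -(0.0376)·log₂(0.0376) = 0.17797
  -P(3)·log₂(P(3)) = -(0.3806)·log₂(0.3806) = 0.53042
H(P) = 0.45462 + 0.17797 + 0.53042 = 1.16301 bits

log₂(3) = 1.58496 bits

D_KL(P||U) = 1.58496 - 1.16301 = 0.42195 ≈ 0.4220 bits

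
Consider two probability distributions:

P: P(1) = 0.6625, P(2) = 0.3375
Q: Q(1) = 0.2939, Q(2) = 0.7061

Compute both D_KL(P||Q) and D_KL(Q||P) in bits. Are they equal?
D_KL(P||Q) = 0.4174 bits, D_KL(Q||P) = 0.4074 bits. No, they are not equal.

D_KL(P||Q) = Σ P(x) log₂(P(x)/Q(x))

Computing term by term:
  P(1)·log₂(P(1)/Q(1)) = 0.6625·log₂(0.6625/0.2939) = 0.77684
  P(2)·log₂(P(2)/Q(2)) = 0.3375·log₂(0.3375/0.7061) = -0.35943

D_KL(P||Q) = 0.77684 - 0.35943 = 0.41741 ≈ 0.4174 bits

D_KL(Q||P) = Σ Q(x) log₂(Q(x)/P(x))

Computing term by term:
  Q(1)·log₂(Q(1)/P(1)) = 0.2939·log₂(0.2939/0.6625) = -0.34463
  Q(2)·log₂(Q(2)/P(2)) = 0.7061·log₂(0.7061/0.3375) = 0.75199

D_KL(Q||P) = -0.34463 + 0.75199 = 0.40736 ≈ 0.4074 bits

These are NOT equal (difference: 0.0100 bits). KL divergence is asymmetric: D_KL(P||Q) ≠ D_KL(Q||P) in general.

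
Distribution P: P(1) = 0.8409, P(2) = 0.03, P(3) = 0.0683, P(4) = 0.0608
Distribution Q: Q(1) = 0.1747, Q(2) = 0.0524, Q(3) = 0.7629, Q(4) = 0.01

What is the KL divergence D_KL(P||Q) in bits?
1.8028 bits

D_KL(P||Q) = Σ P(x) log₂(P(x)/Q(x))

Computing term by term:
  P(1)·log₂(P(1)/Q(1)) = 0.8409·log₂(0.8409/0.1747) = 1.90637
  P(2)·log₂(P(2)/Q(2)) = 0.03·log₂(0.03/0.0524) = -0.02414
  P(3)·log₂(P(3)/Q(3)) = 0.0683·log₂(0.0683/0.7629) = -0.23779
  P(4)·log₂(P(4)/Q(4)) = 0.0608·log₂(0.0608/0.01) = 0.15833

D_KL(P||Q) = 1.90637 - 0.02414 - 0.23779 + 0.15833 = 1.80277 ≈ 1.8028 bits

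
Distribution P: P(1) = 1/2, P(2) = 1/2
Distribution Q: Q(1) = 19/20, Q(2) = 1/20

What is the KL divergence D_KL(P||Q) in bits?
1.1980 bits

D_KL(P||Q) = Σ P(x) log₂(P(x)/Q(x))

Computing term by term:
  P(1)·log₂(P(1)/Q(1)) = (1/2)·log₂((1/2)/(19/20)) = -0.46300
  P(2)·log₂(P(2)/Q(2)) = (1/2)·log₂((1/2)/(1/20)) = 1.66096

D_KL(P||Q) = -0.46300 + 1.66096 = 1.19796 ≈ 1.1980 bits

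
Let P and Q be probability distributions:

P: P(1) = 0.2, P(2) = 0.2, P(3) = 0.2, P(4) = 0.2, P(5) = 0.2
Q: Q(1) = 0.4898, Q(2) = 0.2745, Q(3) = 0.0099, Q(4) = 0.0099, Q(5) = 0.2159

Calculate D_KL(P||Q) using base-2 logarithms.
1.3627 bits

D_KL(P||Q) = Σ P(x) log₂(P(x)/Q(x))

Computing term by term:
  P(1)·log₂(P(1)/Q(1)) = 0.2·log₂(0.2/0.4898) = -0.25844
  P(2)·log₂(P(2)/Q(2)) = 0.2·log₂(0.2/0.2745) = -0.09136
  P(3)·log₂(P(3)/Q(3)) = 0.2·log₂(0.2/0.0099) = 0.86729
  P(4)·log₂(P(4)/Q(4)) = 0.2·log₂(0.2/0.0099) = 0.86729
  P(5)·log₂(P(5)/Q(5)) = 0.2·log₂(0.2/0.2159) = -0.02207

D_KL(P||Q) = -0.25844 - 0.09136 + 0.86729 + 0.86729 - 0.02207 = 1.36271 ≈ 1.3627 bits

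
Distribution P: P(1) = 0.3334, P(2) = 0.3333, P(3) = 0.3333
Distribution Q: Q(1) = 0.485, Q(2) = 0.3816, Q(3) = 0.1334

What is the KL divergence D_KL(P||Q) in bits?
0.1950 bits

D_KL(P||Q) = Σ P(x) log₂(P(x)/Q(x))

Computing term by term:
  P(1)·log₂(P(1)/Q(1)) = 0.3334·log₂(0.3334/0.485) = -0.18028
  P(2)·log₂(P(2)/Q(2)) = 0.3333·log₂(0.3333/0.3816) = -0.06507
  P(3)·log₂(P(3)/Q(3)) = 0.3333·log₂(0.3333/0.1334) = 0.44031

D_KL(P||Q) = -0.18028 - 0.06507 + 0.44031 = 0.19496 ≈ 0.1950 bits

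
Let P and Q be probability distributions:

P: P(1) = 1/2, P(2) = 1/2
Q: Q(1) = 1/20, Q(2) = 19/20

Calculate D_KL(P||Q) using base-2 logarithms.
1.1980 bits

D_KL(P||Q) = Σ P(x) log₂(P(x)/Q(x))

Computing term by term:
  P(1)·log₂(P(1)/Q(1)) = (1/2)·log₂((1/2)/(1/20)) = 1.66096
  P(2)·log₂(P(2)/Q(2)) = (1/2)·log₂((1/2)/(19/20)) = -0.46300

D_KL(P||Q) = 1.66096 - 0.46300 = 1.19796 ≈ 1.1980 bits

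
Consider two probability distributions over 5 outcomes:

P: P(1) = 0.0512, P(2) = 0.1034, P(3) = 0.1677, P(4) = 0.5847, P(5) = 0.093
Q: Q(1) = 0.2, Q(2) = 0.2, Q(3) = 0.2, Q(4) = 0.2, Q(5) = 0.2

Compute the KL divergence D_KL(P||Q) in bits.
0.5605 bits

D_KL(P||Q) = Σ P(x) log₂(P(x)/Q(x))

Computing term by term:
  P(1)·log₂(P(1)/Q(1)) = 0.0512·log₂(0.0512/0.2) = -0.10065
  P(2)·log₂(P(2)/Q(2)) = 0.1034·log₂(0.1034/0.2) = -0.09841
  P(3)·log₂(P(3)/Q(3)) = 0.1677·log₂(0.1677/0.2) = -0.04262
  P(4)·log₂(P(4)/Q(4)) = 0.5847·log₂(0.5847/0.2) = 0.90494
  P(5)·log₂(P(5)/Q(5)) = 0.093·log₂(0.093/0.2) = -0.10274

D_KL(P||Q) = -0.10065 - 0.09841 - 0.04262 + 0.90494 - 0.10274 = 0.56052 ≈ 0.5605 bits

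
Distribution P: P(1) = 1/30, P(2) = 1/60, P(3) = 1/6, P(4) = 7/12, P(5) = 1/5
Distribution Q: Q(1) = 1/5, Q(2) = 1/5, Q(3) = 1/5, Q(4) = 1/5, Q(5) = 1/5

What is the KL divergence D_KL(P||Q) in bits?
0.7111 bits

D_KL(P||Q) = Σ P(x) log₂(P(x)/Q(x))

Computing term by term:
  P(1)·log₂(P(1)/Q(1)) = (1/30)·log₂((1/30)/(1/5)) = -0.08617
  P(2)·log₂(P(2)/Q(2)) = (1/60)·log₂((1/60)/(1/5)) = -0.05975
  P(3)·log₂(P(3)/Q(3)) = (1/6)·log₂((1/6)/(1/5)) = -0.04384
  P(4)·log₂(P(4)/Q(4)) = (7/12)·log₂((7/12)/(1/5)) = 0.90085
  P(5)·log₂(P(5)/Q(5)) = (1/5)·log₂((1/5)/(1/5)) = 0.00000

D_KL(P||Q) = -0.08617 - 0.05975 - 0.04384 + 0.90085 + 0.00000 = 0.71109 ≈ 0.7111 bits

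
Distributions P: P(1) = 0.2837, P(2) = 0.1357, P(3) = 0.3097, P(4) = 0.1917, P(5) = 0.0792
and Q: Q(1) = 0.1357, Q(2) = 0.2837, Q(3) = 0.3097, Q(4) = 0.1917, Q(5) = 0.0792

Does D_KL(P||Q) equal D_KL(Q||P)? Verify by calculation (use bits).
D_KL(P||Q) = 0.1575 bits, D_KL(Q||P) = 0.1575 bits. Yes — for this pair D_KL(P||Q) = D_KL(Q||P).

D_KL(P||Q) = Σ P(x) log₂(P(x)/Q(x))

Computing term by term:
  P(1)·log₂(P(1)/Q(1)) = 0.2837·log₂(0.2837/0.1357) = 0.30184
  P(2)·log₂(P(2)/Q(2)) = 0.1357·log₂(0.1357/0.2837) = -0.14438
  P(3)·log₂(P(3)/Q(3)) = 0.3097·log₂(0.3097/0.3097) = 0.00000
  P(4)·log₂(P(4)/Q(4)) = 0.1917·log₂(0.1917/0.1917) = 0.00000
  P(5)·log₂(P(5)/Q(5)) = 0.0792·log₂(0.0792/0.0792) = 0.00000

D_KL(P||Q) = 0.30184 - 0.14438 + 0.00000 + 0.00000 + 0.00000 = 0.15746 ≈ 0.1575 bits

D_KL(Q||P) = Σ Q(x) log₂(Q(x)/P(x))

Computing term by term:
  Q(1)·log₂(Q(1)/P(1)) = 0.1357·log₂(0.1357/0.2837) = -0.14438
  Q(2)·log₂(Q(2)/P(2)) = 0.2837·log₂(0.2837/0.1357) = 0.30184
  Q(3)·log₂(Q(3)/P(3)) = 0.3097·log₂(0.3097/0.3097) = 0.00000
  Q(4)·log₂(Q(4)/P(4)) = 0.1917·log₂(0.1917/0.1917) = 0.00000
  Q(5)·log₂(Q(5)/P(5)) = 0.0792·log₂(0.0792/0.0792) = 0.00000

D_KL(Q||P) = -0.14438 + 0.30184 + 0.00000 + 0.00000 + 0.00000 = 0.15746 ≈ 0.1575 bits

These ARE equal here. Q is P with outcomes relabeled (Q(1) = P(2), Q(2) = P(1)) by a relabeling that is its own inverse, so the two sums contain exactly the same terms in a different order. This is a special case — KL divergence is not symmetric in general: D_KL(P||Q) ≠ D_KL(Q||P) for most P, Q.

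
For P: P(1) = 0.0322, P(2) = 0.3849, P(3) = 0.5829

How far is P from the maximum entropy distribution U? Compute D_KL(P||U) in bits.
0.4413 bits

U(i) = 1/3 for all i

D_KL(P||U) = Σ P(x) log₂(P(x) / (1/3))
           = Σ P(x) log₂(P(x)) + log₂(3)
           = log₂(3) - H(P)

H(P) = -Σ P(x) log₂(P(x)):
  -P(1)·log₂(P(1)) = -(0.0322)·log₂(0.0322) = 0.15961
  -P(2)·log₂(P(2)) = -(0.3849)·log₂(0.3849) = 0.53018
  -P(3)·log₂(P(3)) = -(0.5829)·log₂(0.5829) = 0.45389
H(P) = 0.15961 + 0.53018 + 0.45389 = 1.14368 bits

log₂(3) = 1.58496 bits

D_KL(P||U) = 1.58496 - 1.14368 = 0.44128 ≈ 0.4413 bits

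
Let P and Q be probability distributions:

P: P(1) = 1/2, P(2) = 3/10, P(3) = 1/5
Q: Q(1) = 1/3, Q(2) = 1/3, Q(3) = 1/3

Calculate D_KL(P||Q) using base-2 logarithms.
0.0995 bits

D_KL(P||Q) = Σ P(x) log₂(P(x)/Q(x))

Computing term by term:
  P(1)·log₂(P(1)/Q(1)) = (1/2)·log₂((1/2)/(1/3)) = 0.29248
  P(2)·log₂(P(2)/Q(2)) = (3/10)·log₂((3/10)/(1/3)) = -0.04560
  P(3)·log₂(P(3)/Q(3)) = (1/5)·log₂((1/5)/(1/3)) = -0.14739

D_KL(P||Q) = 0.29248 - 0.04560 - 0.14739 = 0.09949 ≈ 0.0995 bits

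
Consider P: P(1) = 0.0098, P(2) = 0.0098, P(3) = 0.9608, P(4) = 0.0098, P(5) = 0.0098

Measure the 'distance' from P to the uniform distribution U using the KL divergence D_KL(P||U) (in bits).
2.0049 bits

U(i) = 1/5 for all i

D_KL(P||U) = Σ P(x) log₂(P(x) / (1/5))
           = Σ P(x) log₂(P(x)) + log₂(5)
           = log₂(5) - H(P)

H(P) = -Σ P(x) log₂(P(x)):
  -P(1)·log₂(P(1)) = -(0.0098)·log₂(0.0098) = 0.06540
  -P(2)·log₂(P(2)) = -(0.0098)·log₂(0.0098) = 0.06540
  -P(3)·log₂(P(3)) = -(0.9608)·log₂(0.9608) = 0.05543
  -P(4)·log₂(P(4)) = -(0.0098)·log₂(0.0098) = 0.06540
  -P(5)·log₂(P(5)) = -(0.0098)·log₂(0.0098) = 0.06540
H(P) = 0.06540 + 0.06540 + 0.05543 + 0.06540 + 0.06540 = 0.31703 bits

log₂(5) = 2.32193 bits

D_KL(P||U) = 2.32193 - 0.31703 = 2.00490 ≈ 2.0049 bits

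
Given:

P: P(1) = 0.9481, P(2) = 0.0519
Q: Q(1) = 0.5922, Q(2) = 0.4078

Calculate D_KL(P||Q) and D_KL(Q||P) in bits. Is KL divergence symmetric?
D_KL(P||Q) = 0.4894 bits, D_KL(Q||P) = 0.8107 bits. No, KL divergence is not symmetric.

D_KL(P||Q) = Σ P(x) log₂(P(x)/Q(x))

Computing term by term:
  P(1)·log₂(P(1)/Q(1)) = 0.9481·log₂(0.9481/0.5922) = 0.64372
  P(2)·log₂(P(2)/Q(2)) = 0.0519·log₂(0.0519/0.4078) = -0.15435

D_KL(P||Q) = 0.64372 - 0.15435 = 0.48937 ≈ 0.4894 bits

D_KL(Q||P) = Σ Q(x) log₂(Q(x)/P(x))

Computing term by term:
  Q(1)·log₂(Q(1)/P(1)) = 0.5922·log₂(0.5922/0.9481) = -0.40208
  Q(2)·log₂(Q(2)/P(2)) = 0.4078·log₂(0.4078/0.0519) = 1.21282

D_KL(Q||P) = -0.40208 + 1.21282 = 0.81074 ≈ 0.8107 bits

These are NOT equal (difference: 0.3213 bits). KL divergence is asymmetric: D_KL(P||Q) ≠ D_KL(Q||P) in general.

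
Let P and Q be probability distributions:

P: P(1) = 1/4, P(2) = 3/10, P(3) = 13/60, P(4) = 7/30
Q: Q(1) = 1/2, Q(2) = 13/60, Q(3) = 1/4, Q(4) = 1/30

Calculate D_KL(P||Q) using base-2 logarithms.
0.5012 bits

D_KL(P||Q) = Σ P(x) log₂(P(x)/Q(x))

Computing term by term:
  P(1)·log₂(P(1)/Q(1)) = (1/4)·log₂((1/4)/(1/2)) = -0.25000
  P(2)·log₂(P(2)/Q(2)) = (3/10)·log₂((3/10)/(13/60)) = 0.14085
  P(3)·log₂(P(3)/Q(3)) = (13/60)·log₂((13/60)/(1/4)) = -0.04473
  P(4)·log₂(P(4)/Q(4)) = (7/30)·log₂((7/30)/(1/30)) = 0.65505

D_KL(P||Q) = -0.25000 + 0.14085 - 0.04473 + 0.65505 = 0.50117 ≈ 0.5012 bits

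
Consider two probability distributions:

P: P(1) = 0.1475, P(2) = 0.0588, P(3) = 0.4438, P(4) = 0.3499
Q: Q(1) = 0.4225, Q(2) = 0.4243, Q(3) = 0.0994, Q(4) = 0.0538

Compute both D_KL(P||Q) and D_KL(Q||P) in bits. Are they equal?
D_KL(P||Q) = 1.5116 bits, D_KL(Q||P) = 1.4913 bits. No, they are not equal.

D_KL(P||Q) = Σ P(x) log₂(P(x)/Q(x))

Computing term by term:
  P(1)·log₂(P(1)/Q(1)) = 0.1475·log₂(0.1475/0.4225) = -0.22394
  P(2)·log₂(P(2)/Q(2)) = 0.0588·log₂(0.0588/0.4243) = -0.16765
  P(3)·log₂(P(3)/Q(3)) = 0.4438·log₂(0.4438/0.0994) = 0.95798
  P(4)·log₂(P(4)/Q(4)) = 0.3499·log₂(0.3499/0.0538) = 0.94517

D_KL(P||Q) = -0.22394 - 0.16765 + 0.95798 + 0.94517 = 1.51156 ≈ 1.5116 bits

D_KL(Q||P) = Σ Q(x) log₂(Q(x)/P(x))

Computing term by term:
  Q(1)·log₂(Q(1)/P(1)) = 0.4225·log₂(0.4225/0.1475) = 0.64145
  Q(2)·log₂(Q(2)/P(2)) = 0.4243·log₂(0.4243/0.0588) = 1.20976
  Q(3)·log₂(Q(3)/P(3)) = 0.0994·log₂(0.0994/0.4438) = -0.21456
  Q(4)·log₂(Q(4)/P(4)) = 0.0538·log₂(0.0538/0.3499) = -0.14533

D_KL(Q||P) = 0.64145 + 1.20976 - 0.21456 - 0.14533 = 1.49132 ≈ 1.4913 bits

These are NOT equal (difference: 0.0203 bits). KL divergence is asymmetric: D_KL(P||Q) ≠ D_KL(Q||P) in general.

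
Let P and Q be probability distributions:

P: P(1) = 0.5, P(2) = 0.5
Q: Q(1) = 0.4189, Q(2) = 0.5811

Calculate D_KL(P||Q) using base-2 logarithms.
0.0192 bits

D_KL(P||Q) = Σ P(x) log₂(P(x)/Q(x))

Computing term by term:
  P(1)·log₂(P(1)/Q(1)) = 0.5·log₂(0.5/0.4189) = 0.12766
  P(2)·log₂(P(2)/Q(2)) = 0.5·log₂(0.5/0.5811) = -0.10843

D_KL(P||Q) = 0.12766 - 0.10843 = 0.01923 ≈ 0.0192 bits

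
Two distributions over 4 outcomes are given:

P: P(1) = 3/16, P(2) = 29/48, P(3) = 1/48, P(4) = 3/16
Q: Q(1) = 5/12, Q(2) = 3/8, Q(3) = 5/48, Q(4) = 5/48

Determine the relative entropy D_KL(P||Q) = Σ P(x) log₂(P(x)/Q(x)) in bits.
0.3103 bits

D_KL(P||Q) = Σ P(x) log₂(P(x)/Q(x))

Computing term by term:
  P(1)·log₂(P(1)/Q(1)) = (3/16)·log₂((3/16)/(5/12)) = -0.21600
  P(2)·log₂(P(2)/Q(2)) = (29/48)·log₂((29/48)/(3/8)) = 0.41570
  P(3)·log₂(P(3)/Q(3)) = (1/48)·log₂((1/48)/(5/48)) = -0.04837
  P(4)·log₂(P(4)/Q(4)) = (3/16)·log₂((3/16)/(5/48)) = 0.15900

D_KL(P||Q) = -0.21600 + 0.41570 - 0.04837 + 0.15900 = 0.31033 ≈ 0.3103 bits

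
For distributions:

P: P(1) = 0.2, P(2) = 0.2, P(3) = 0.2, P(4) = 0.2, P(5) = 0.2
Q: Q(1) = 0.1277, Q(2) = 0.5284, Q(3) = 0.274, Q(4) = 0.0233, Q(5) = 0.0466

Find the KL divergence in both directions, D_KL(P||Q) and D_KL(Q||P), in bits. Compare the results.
D_KL(P||Q) = 0.7989 bits, D_KL(Q||P) = 0.6122 bits. D_KL(P||Q) is larger than D_KL(Q||P) by 0.1867 bits; the two directions differ.

D_KL(P||Q) = Σ P(x) log₂(P(x)/Q(x))

Computing term by term:
  P(1)·log₂(P(1)/Q(1)) = 0.2·log₂(0.2/0.1277) = 0.12945
  P(2)·log₂(P(2)/Q(2)) = 0.2·log₂(0.2/0.5284) = -0.28033
  P(3)·log₂(P(3)/Q(3)) = 0.2·log₂(0.2/0.274) = -0.09084
  P(4)·log₂(P(4)/Q(4)) = 0.2·log₂(0.2/0.0233) = 0.62032
  P(5)·log₂(P(5)/Q(5)) = 0.2·log₂(0.2/0.0466) = 0.42032

D_KL(P||Q) = 0.12945 - 0.28033 - 0.09084 + 0.62032 + 0.42032 = 0.79892 ≈ 0.7989 bits

D_KL(Q||P) = Σ Q(x) log₂(Q(x)/P(x))

Computing term by term:
  Q(1)·log₂(Q(1)/P(1)) = 0.1277·log₂(0.1277/0.2) = -0.08265
  Q(2)·log₂(Q(2)/P(2)) = 0.5284·log₂(0.5284/0.2) = 0.74062
  Q(3)·log₂(Q(3)/P(3)) = 0.274·log₂(0.274/0.2) = 0.12444
  Q(4)·log₂(Q(4)/P(4)) = 0.0233·log₂(0.0233/0.2) = -0.07227
  Q(5)·log₂(Q(5)/P(5)) = 0.0466·log₂(0.0466/0.2) = -0.09793

D_KL(Q||P) = -0.08265 + 0.74062 + 0.12444 - 0.07227 - 0.09793 = 0.61221 ≈ 0.6122 bits

These are NOT equal (difference: 0.1867 bits). KL divergence is asymmetric: D_KL(P||Q) ≠ D_KL(Q||P) in general.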